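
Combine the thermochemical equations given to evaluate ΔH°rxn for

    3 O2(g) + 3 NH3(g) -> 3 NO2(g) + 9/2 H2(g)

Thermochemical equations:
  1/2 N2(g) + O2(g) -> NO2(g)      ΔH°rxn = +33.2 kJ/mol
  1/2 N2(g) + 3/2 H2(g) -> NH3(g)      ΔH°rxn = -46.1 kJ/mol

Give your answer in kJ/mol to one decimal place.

ΔH°rxn = 237.9 kJ/mol

equation 1 × 3: (3)·(+33.2) = +99.6 kJ/mol
equation 2 reversed and × 3: (-3)·(-46.1) = +138.3 kJ/mol
Combining the equations, ΔH°rxn = (3)·(+33.2) + (-3)·(-46.1) = 237.9 kJ/mol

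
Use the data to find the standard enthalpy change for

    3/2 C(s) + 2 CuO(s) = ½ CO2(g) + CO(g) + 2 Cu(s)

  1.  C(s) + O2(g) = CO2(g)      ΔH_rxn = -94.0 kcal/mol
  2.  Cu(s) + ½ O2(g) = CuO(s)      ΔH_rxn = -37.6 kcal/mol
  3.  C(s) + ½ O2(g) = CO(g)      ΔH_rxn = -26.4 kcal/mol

eq. 1 × 1/2: (1/2)·(-94.0) = -47.0 kcal/mol
eq. 2 reversed and × 2: (-2)·(-37.6) = +75.2 kcal/mol
eq. 3 as written: -26.4 kcal/mol
ΔH_rxn = (1/2)·(-94.0) + (-2)·(-37.6) + (1)·(-26.4) = 1.8 kcal/mol

ΔH_rxn = 1.8 kcal/mol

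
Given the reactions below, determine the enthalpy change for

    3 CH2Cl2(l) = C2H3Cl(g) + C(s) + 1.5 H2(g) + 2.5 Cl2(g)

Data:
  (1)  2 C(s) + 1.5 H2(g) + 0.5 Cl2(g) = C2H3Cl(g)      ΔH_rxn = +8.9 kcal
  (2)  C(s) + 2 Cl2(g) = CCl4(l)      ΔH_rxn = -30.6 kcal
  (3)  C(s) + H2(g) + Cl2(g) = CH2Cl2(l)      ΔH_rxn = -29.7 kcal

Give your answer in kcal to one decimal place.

(1) as written: +8.9 kcal
(2): not needed.
(3) reversed and × 3: (-3)·(-29.7) = +89.1 kcal
Summing the manipulated equations, ΔH_rxn = (1)·(+8.9) + (-3)·(-29.7) = 98.0 kcal

ΔH_rxn = 98.0 kcal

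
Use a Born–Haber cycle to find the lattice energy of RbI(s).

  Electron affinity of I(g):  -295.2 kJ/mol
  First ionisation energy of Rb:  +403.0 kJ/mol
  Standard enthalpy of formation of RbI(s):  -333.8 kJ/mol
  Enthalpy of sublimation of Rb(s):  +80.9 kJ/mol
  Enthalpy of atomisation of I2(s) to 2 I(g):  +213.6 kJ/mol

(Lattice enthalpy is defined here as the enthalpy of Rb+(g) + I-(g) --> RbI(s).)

ΔHf° = 1·ΔHsub + 1·(ΣIE) + 1/2·D(I2) + 1·EA + U
-333.8 = 1·(+80.9) + 1·(+403.0) + 1/2·(+213.6) + 1·(-295.2) + U
U = -333.8 − (+295.5) = -629.3 kJ/mol

U = -629.3 kJ/mol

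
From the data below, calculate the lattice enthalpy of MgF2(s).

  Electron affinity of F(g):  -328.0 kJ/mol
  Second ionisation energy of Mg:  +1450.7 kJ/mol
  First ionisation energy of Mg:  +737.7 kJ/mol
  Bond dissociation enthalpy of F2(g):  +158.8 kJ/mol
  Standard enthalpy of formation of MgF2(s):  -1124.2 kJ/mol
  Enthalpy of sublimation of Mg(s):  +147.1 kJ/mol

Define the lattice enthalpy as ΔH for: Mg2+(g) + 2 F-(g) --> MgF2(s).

U = -2962.5 kJ/mol

ΔHf° = 1·ΔHsub + 1·(ΣIE) + 1·D(F2) + 2·EA + U
-1124.2 = 1·(+147.1) + 1·(+2188.4) + 1·(+158.8) + 2·(-328.0) + U
U = -1124.2 − (+1838.3) = -2962.5 kJ/mol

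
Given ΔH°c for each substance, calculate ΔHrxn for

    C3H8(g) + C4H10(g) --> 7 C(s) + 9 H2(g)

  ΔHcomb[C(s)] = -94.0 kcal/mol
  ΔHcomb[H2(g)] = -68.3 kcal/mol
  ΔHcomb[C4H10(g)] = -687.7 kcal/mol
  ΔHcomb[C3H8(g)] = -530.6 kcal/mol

With combustion enthalpies, reactants minus products:
= [1·(-530.6) + 1·(-687.7)] − [7·(-94.0) + 9·(-68.3)]
= 54.4 kcal/mol

ΔHrxn = 54.4 kcal/mol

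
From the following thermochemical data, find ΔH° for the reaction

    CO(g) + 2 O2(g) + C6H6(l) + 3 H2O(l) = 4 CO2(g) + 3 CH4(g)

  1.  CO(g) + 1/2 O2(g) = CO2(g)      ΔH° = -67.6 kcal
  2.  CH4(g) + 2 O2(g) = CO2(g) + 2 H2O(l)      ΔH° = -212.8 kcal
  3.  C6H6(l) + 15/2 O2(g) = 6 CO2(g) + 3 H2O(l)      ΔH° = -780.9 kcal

ΔH° = -210.1 kcal

eq. 1 as written (CO(g) already on the reactant side): -67.6 kcal
eq. 2 reversed and × 3 (reverse to put CH4(g) on the product side; ×3 to match 3 CH4(g) in the target): (-3)·(-212.8) = +638.4 kcal
eq. 3 as written (C6H6(l) already on the reactant side): -780.9 kcal
ΔH° = (1)·(-67.6) + (-3)·(-212.8) + (1)·(-780.9) = -210.1 kcal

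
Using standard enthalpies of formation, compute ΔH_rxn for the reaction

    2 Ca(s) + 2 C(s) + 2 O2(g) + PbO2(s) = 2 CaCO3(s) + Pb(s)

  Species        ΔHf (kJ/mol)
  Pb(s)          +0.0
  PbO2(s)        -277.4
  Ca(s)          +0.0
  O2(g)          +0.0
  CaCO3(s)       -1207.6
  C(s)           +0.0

ΔH_rxn = -2137.8 kJ/mol

Products: 2·(-1207.6) + 1·(+0.0) = -2415.2
Reactants: 2·(+0.0) + 2·(+0.0) + 2·(+0.0) + 1·(-277.4) = -277.4
ΔH_rxn = (-2415.2) − (-277.4) = -2137.8 kJ/mol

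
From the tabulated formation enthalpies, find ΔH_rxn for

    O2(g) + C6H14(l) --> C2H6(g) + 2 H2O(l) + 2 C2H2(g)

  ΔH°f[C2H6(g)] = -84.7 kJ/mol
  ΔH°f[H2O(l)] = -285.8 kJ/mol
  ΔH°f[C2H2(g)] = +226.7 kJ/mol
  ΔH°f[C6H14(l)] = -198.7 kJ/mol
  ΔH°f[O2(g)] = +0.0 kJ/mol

ΔH_rxn = -4.2 kJ/mol

Products: 1·(-84.7) + 2·(-285.8) + 2·(+226.7) = -202.9
Reactants: 1·(+0.0) + 1·(-198.7) = -198.7
ΔH_rxn = (-202.9) − (-198.7) = -4.2 kJ/mol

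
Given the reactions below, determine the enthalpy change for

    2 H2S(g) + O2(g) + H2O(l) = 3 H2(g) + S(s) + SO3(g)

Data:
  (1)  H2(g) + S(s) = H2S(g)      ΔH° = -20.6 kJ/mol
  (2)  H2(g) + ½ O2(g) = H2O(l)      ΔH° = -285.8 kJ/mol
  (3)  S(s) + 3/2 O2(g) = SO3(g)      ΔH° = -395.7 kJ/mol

ΔH° = -68.7 kJ/mol

(1) reversed and × 2: (-2)·(-20.6) = +41.2 kJ/mol
(2) reversed: +285.8 kJ/mol
(3) as written: -395.7 kJ/mol
ΔH° = (-2)·(-20.6) + (-1)·(-285.8) + (1)·(-395.7) = -68.7 kJ/mol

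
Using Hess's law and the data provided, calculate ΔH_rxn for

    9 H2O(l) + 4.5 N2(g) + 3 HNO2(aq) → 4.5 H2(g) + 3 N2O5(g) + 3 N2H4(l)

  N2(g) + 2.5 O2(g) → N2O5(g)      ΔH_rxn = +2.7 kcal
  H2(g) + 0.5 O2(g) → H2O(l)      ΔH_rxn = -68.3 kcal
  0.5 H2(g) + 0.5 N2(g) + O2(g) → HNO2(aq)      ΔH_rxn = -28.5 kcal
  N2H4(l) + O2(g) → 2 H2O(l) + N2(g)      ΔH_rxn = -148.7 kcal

ΔH_rxn = 744.6 kcal

equation 1 × 3 (scale by 3 for the 3 N2O5(g)): (3)·(+2.7) = +8.1 kcal
equation 2 reversed and × 3: (-3)·(-68.3) = +204.9 kcal
equation 3 reversed and × 3 (HNO2(aq) must end up as a reactant; scale by 3 for the 3 HNO2(aq)): (-3)·(-28.5) = +85.5 kcal
equation 4 reversed and × 3 (N2H4(l) must end up as a product; scale by 3 for the 3 N2H4(l)): (-3)·(-148.7) = +446.1 kcal
ΔH_rxn = (3)·(+2.7) + (-3)·(-68.3) + (-3)·(-28.5) + (-3)·(-148.7) = 744.6 kcal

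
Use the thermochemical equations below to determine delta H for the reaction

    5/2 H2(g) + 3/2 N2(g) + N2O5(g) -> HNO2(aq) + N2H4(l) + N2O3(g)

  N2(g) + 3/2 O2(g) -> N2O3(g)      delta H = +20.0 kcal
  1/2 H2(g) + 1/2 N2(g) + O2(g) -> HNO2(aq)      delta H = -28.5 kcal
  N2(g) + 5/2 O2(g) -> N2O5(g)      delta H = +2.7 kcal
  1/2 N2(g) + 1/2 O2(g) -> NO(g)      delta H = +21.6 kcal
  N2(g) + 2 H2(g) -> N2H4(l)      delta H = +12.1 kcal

equation 1 as written: +20.0 kcal
equation 2 as written: -28.5 kcal
equation 3 reversed: -2.7 kcal
equation 4: not needed.
equation 5 as written: +12.1 kcal
delta H = (+20.0) + (-28.5) + (-2.7) + (+12.1) = 0.9 kcal

delta H = 0.9 kcal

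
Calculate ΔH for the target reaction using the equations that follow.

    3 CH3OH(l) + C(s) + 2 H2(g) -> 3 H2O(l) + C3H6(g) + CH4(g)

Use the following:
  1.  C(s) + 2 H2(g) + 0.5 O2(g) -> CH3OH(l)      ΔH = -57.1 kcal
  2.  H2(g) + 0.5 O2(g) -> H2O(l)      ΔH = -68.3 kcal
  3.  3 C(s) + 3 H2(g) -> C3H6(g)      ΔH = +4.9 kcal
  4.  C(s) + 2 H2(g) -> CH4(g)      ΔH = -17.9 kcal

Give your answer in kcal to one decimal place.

ΔH = -46.6 kcal

eq. 1 reversed and × 3 (reverse to put CH3OH(l) on the reactant side; scale by 3 for the 3 CH3OH(l)): (-3)·(-57.1) = +171.3 kcal
eq. 2 × 3 (scale by 3 for the 3 H2O(l)): (3)·(-68.3) = -204.9 kcal
eq. 3 as written (C3H6(g) already on the product side): +4.9 kcal
eq. 4 as written (CH4(g) already on the product side): -17.9 kcal
Since enthalpy is a state function, ΔH = (-3)·(-57.1) + (3)·(-68.3) + (1)·(+4.9) + (1)·(-17.9) = -46.6 kcal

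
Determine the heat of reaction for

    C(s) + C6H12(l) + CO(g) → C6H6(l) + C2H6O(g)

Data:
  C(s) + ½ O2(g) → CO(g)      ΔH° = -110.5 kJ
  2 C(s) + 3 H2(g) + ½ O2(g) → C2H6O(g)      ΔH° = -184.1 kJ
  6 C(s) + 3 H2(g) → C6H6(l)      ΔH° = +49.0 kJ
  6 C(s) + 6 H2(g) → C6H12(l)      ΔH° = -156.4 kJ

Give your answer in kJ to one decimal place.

ΔH° = 131.8 kJ

equation 1 reversed: +110.5 kJ
equation 2 as written: -184.1 kJ
equation 3 as written: +49.0 kJ
equation 4 reversed: +156.4 kJ
Combining the equations, ΔH° = (-1)·(-110.5) + (1)·(-184.1) + (1)·(+49.0) + (-1)·(-156.4) = 131.8 kJ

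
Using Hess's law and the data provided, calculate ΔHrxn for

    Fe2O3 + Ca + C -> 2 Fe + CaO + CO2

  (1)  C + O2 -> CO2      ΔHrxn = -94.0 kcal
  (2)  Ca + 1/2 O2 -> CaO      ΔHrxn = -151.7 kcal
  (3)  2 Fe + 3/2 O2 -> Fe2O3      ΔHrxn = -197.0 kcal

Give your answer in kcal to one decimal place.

ΔHrxn = -48.7 kcal

(1) as written (CO2 already on the product side): -94.0 kcal
(2) as written (CaO already on the product side): -151.7 kcal
(3) reversed (Fe2O3 must end up as a reactant): +197.0 kcal
Combining the equations, ΔHrxn = (-94.0) + (-151.7) + (+197.0) = -48.7 kcal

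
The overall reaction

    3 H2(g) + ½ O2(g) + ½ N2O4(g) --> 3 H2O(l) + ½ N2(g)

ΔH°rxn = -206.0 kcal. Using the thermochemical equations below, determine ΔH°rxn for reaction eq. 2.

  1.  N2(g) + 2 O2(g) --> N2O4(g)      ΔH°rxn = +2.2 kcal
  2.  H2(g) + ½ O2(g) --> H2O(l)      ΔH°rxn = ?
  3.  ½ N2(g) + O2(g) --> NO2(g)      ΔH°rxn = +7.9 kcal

ΔH°rxn = -68.3 kcal

eq. 1 reversed and × 1/2 (reverse to put N2O4(g) on the reactant side; ×1/2 to match 1/2 N2O4(g) in the target): (-1/2)·(+2.2) = -1.1 kcal
eq. 2 × 3 (scale by 3 for the 3 H2O(l)): contributes 3·x
eq. 3: not needed (NO2(g) appears nowhere else).
-206.0 = (-1.1) + 3·x
x = (-206.0 − (-1.1)) / (3) = -68.3 kcal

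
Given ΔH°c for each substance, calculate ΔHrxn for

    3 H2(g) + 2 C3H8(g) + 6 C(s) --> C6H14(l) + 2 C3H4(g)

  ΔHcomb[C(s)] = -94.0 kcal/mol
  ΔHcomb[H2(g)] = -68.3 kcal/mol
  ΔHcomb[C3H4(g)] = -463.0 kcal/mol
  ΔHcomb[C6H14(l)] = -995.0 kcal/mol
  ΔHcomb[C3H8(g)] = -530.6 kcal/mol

ΔHrxn = 90.9 kcal/mol

Using ΔH = Σ nΔHc°(reactants) − Σ nΔHc°(products):
= [3·(-68.3) + 2·(-530.6) + 6·(-94.0)] − [1·(-995.0) + 2·(-463.0)]
= 90.9 kcal/mol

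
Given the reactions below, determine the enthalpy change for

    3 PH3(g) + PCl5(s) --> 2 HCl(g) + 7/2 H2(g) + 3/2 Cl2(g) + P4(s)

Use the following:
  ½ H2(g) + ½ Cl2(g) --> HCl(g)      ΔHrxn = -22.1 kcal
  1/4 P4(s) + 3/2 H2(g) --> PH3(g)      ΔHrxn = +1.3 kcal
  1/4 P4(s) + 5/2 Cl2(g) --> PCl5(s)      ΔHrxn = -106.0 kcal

equation 1 × 2: (2)·(-22.1) = -44.2 kcal
equation 2 reversed and × 3: (-3)·(+1.3) = -3.9 kcal
equation 3 reversed: +106.0 kcal
ΔHrxn = (-44.2) + (-3.9) + (+106.0) = 57.9 kcal

ΔHrxn = 57.9 kcal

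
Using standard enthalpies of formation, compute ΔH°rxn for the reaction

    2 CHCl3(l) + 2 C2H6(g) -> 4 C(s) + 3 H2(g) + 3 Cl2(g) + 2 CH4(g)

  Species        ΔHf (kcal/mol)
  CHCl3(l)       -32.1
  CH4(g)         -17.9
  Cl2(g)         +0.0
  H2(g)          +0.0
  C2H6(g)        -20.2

ΔH°rxn = 68.8 kcal/mol

ΔH°rxn = Σ nΔHf°(products) − Σ nΔHf°(reactants).
Products: 4·(+0.0) + 3·(+0.0) + 3·(+0.0) + 2·(-17.9) = -35.8
Reactants: 2·(-32.1) + 2·(-20.2) = -104.6
ΔH°rxn = (-35.8) − (-104.6) = 68.8 kcal/mol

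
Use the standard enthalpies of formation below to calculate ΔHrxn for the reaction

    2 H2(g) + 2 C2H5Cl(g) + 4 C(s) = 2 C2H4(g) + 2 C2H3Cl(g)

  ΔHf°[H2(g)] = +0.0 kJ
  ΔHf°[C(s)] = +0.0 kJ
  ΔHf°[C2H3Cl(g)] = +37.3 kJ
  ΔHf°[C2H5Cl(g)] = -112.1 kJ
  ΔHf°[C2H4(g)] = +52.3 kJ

Products: 2·(+52.3) + 2·(+37.3) = +179.2
Reactants: 2·(+0.0) + 2·(-112.1) + 4·(+0.0) = -224.2
ΔHrxn = (+179.2) − (-224.2) = 403.4 kJ

ΔHrxn = 403.4 kJ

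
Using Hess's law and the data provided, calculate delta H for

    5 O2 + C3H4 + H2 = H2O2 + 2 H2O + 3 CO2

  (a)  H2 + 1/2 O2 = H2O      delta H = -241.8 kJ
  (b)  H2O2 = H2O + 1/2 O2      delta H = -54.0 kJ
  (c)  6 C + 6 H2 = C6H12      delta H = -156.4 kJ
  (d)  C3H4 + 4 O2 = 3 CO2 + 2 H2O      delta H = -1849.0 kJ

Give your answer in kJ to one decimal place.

delta H = -2036.8 kJ

(a) as written: -241.8 kJ
(b) reversed: +54.0 kJ
(c): not needed.
(d) as written: -1849.0 kJ
Combining the equations, delta H = (1)·(-241.8) + (-1)·(-54.0) + (1)·(-1849.0) = -2036.8 kJ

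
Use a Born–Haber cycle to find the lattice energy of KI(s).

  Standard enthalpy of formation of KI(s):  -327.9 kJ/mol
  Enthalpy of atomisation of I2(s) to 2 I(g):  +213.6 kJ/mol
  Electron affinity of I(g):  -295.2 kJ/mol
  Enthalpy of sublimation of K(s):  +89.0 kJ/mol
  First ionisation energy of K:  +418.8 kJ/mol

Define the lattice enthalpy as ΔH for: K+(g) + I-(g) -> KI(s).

ΔHf° = 1·ΔHsub + 1·(ΣIE) + 1/2·D(I2) + 1·EA + U
-327.9 = 1·(+89.0) + 1·(+418.8) + 1/2·(+213.6) + 1·(-295.2) + U
U = -327.9 − (+319.4) = -647.3 kJ/mol

U = -647.3 kJ/mol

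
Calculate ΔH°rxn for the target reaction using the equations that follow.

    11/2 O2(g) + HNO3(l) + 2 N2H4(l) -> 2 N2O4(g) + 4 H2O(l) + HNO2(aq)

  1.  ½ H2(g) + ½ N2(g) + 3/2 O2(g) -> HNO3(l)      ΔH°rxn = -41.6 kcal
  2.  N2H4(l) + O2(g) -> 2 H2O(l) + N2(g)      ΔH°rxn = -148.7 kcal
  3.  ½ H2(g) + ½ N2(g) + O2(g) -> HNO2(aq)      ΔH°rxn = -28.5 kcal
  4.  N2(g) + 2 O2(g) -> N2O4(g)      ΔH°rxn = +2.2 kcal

eq. 1 reversed (reverse to put HNO3(l) on the reactant side): +41.6 kcal
eq. 2 × 2 (×2 to match 2 N2H4(l) in the target): (2)·(-148.7) = -297.4 kcal
eq. 3 as written (HNO2(aq) already on the product side): -28.5 kcal
eq. 4 × 2 (scale by 2 for the 2 N2O4(g)): (2)·(+2.2) = +4.4 kcal
ΔH°rxn = (+41.6) + (-297.4) + (-28.5) + (+4.4) = -279.9 kcal

ΔH°rxn = -279.9 kcal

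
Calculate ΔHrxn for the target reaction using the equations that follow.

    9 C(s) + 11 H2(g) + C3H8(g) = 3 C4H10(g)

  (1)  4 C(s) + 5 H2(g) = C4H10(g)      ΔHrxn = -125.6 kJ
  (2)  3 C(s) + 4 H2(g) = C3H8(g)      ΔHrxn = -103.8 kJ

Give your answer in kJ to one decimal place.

(1) × 3: (3)·(-125.6) = -376.8 kJ
(2) reversed: +103.8 kJ
Since enthalpy is a state function, ΔHrxn = (-376.8) + (+103.8) = -273.0 kJ

ΔHrxn = -273.0 kJ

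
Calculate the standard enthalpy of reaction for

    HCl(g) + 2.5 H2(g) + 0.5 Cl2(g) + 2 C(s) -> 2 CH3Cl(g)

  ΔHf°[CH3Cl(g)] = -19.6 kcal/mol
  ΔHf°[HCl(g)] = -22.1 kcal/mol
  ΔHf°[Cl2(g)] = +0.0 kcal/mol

ΔH°rxn = -17.1 kcal/mol

ΔH°rxn = Σ nΔHf°(products) − Σ nΔHf°(reactants).
Products: 2·(-19.6) = -39.2
Reactants: 1·(-22.1) + 5/2·(+0.0) + 1/2·(+0.0) + 2·(+0.0) = -22.1
ΔH°rxn = (-39.2) − (-22.1) = -17.1 kcal/mol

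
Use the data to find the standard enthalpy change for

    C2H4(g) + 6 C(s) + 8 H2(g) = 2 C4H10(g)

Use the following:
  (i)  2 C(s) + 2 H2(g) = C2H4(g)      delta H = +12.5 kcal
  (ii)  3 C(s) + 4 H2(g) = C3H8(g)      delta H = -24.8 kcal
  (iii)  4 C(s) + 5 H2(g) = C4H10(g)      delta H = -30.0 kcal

(i) reversed (reverse to put C2H4(g) on the reactant side): -12.5 kcal
(ii): not needed (C3H8(g) appears nowhere else).
(iii) × 2 (×2 to match 2 C4H10(g) in the target): (2)·(-30.0) = -60.0 kcal
delta H = (-1)·(+12.5) + (2)·(-30.0) = -72.5 kcal

delta H = -72.5 kcal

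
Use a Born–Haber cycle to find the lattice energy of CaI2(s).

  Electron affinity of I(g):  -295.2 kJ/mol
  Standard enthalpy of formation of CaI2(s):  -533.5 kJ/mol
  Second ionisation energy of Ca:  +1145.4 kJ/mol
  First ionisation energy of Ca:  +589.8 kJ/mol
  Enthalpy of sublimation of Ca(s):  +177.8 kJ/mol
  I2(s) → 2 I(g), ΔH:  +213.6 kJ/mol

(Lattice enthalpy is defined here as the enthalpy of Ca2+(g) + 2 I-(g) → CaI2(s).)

U = -2069.7 kJ/mol

ΔHf° = 1·ΔHsub + 1·(ΣIE) + 1·D(I2) + 2·EA + U
-533.5 = 1·(+177.8) + 1·(+1735.2) + 1·(+213.6) + 2·(-295.2) + U
U = -533.5 − (+1536.2) = -2069.7 kJ/mol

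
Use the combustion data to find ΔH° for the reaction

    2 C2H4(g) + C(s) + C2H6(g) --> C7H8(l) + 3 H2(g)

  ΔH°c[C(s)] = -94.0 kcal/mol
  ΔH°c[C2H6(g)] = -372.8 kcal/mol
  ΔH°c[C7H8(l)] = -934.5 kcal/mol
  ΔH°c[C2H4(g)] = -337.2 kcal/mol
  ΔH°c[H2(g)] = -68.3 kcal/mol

Using ΔH = Σ nΔHc°(reactants) − Σ nΔHc°(products):
= [2·(-337.2) + 1·(-94.0) + 1·(-372.8)] − [1·(-934.5) + 3·(-68.3)]
= -1.8 kcal/mol

ΔH° = -1.8 kcal/mol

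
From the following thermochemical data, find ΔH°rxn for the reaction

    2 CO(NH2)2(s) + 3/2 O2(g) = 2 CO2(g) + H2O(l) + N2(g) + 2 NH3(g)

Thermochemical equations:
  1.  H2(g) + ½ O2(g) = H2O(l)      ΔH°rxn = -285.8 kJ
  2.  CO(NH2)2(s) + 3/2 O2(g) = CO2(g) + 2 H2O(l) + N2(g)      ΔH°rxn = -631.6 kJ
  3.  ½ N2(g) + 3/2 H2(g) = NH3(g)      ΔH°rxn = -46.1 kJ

eq. 1 reversed and × 3: (-3)·(-285.8) = +857.4 kJ
eq. 2 × 2: (2)·(-631.6) = -1263.2 kJ
eq. 3 × 2: (2)·(-46.1) = -92.2 kJ
Since enthalpy is a state function, ΔH°rxn = (-3)·(-285.8) + (2)·(-631.6) + (2)·(-46.1) = -498.0 kJ

ΔH°rxn = -498.0 kJ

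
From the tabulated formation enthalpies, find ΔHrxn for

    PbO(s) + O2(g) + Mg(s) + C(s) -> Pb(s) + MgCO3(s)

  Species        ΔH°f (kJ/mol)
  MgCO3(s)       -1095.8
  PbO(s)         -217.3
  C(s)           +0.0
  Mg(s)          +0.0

ΔHrxn = -878.5 kJ/mol

Products: 1·(+0.0) + 1·(-1095.8) = -1095.8
Reactants: 1·(-217.3) + 1·(+0.0) + 1·(+0.0) + 1·(+0.0) = -217.3
ΔHrxn = (-1095.8) − (-217.3) = -878.5 kJ/mol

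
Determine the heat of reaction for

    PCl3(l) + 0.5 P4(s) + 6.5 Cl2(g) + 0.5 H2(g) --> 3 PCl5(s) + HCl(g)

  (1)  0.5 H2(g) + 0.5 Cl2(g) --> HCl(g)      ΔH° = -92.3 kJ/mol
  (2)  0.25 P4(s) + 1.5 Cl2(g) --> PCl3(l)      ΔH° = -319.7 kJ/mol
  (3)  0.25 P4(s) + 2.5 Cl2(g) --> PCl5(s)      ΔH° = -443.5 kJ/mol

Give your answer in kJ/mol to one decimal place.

(1) as written (HCl(g) already on the product side): -92.3 kJ/mol
(2) reversed (PCl3(l) must end up as a reactant): +319.7 kJ/mol
(3) × 3 (scale by 3 for the 3 PCl5(s)): (3)·(-443.5) = -1330.5 kJ/mol
ΔH° = (1)·(-92.3) + (-1)·(-319.7) + (3)·(-443.5) = -1103.1 kJ/mol

ΔH° = -1103.1 kJ/mol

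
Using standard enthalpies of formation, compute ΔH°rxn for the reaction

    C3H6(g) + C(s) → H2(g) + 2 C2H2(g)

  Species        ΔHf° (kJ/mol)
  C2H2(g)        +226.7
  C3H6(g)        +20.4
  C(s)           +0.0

ΔH°rxn = 433.0 kJ/mol

ΔH°rxn = Σ nΔHf°(products) − Σ nΔHf°(reactants).
Products: 1·(+0.0) + 2·(+226.7) = +453.4
Reactants: 1·(+20.4) + 1·(+0.0) = +20.4
ΔH°rxn = (+453.4) − (+20.4) = 433.0 kJ/mol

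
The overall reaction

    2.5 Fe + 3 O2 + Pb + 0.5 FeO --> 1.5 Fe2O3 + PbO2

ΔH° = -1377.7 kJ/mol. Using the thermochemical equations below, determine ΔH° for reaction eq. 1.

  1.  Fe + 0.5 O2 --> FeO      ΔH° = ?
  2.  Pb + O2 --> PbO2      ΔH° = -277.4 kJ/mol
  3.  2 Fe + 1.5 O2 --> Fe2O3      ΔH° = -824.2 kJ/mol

eq. 1 reversed and × 1/2 (reverse to put FeO on the reactant side; ×1/2 to match 1/2 FeO in the target): contributes −1/2·x
eq. 2 as written (PbO2 already on the product side): -277.4 kJ/mol
eq. 3 × 3/2 (scale by 3/2 for the 3/2 Fe2O3): (3/2)·(-824.2) = -1236.3 kJ/mol
-1377.7 = (-277.4) + (-1236.3) − 1/2·x
x = (-1377.7 − (-1513.7)) / (-1/2) = -272.0 kJ/mol

ΔH° = -272.0 kJ/mol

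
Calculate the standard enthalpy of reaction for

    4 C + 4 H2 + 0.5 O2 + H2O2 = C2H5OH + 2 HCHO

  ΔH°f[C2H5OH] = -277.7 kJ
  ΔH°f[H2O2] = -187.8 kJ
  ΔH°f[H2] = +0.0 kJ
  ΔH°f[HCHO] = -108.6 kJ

ΔH°rxn = Σ nΔHf°(products) − Σ nΔHf°(reactants).
Products: 1·(-277.7) + 2·(-108.6) = -494.9
Reactants: 4·(+0.0) + 4·(+0.0) + 1/2·(+0.0) + 1·(-187.8) = -187.8
ΔH°rxn = (-494.9) − (-187.8) = -307.1 kJ

ΔH°rxn = -307.1 kJ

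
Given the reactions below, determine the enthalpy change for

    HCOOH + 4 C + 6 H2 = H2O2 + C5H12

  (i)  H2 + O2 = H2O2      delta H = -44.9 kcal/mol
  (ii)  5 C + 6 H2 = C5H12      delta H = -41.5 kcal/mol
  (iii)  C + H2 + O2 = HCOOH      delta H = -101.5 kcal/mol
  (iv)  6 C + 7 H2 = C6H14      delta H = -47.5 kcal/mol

(i) as written (H2O2 already on the product side): -44.9 kcal/mol
(ii) as written (C5H12 already on the product side): -41.5 kcal/mol
(iii) reversed (reverse to put HCOOH on the reactant side): +101.5 kcal/mol
(iv): not needed (C6H14 appears nowhere else).
By Hess's law, delta H = (1)·(-44.9) + (1)·(-41.5) + (-1)·(-101.5) = 15.1 kcal/mol

delta H = 15.1 kcal/mol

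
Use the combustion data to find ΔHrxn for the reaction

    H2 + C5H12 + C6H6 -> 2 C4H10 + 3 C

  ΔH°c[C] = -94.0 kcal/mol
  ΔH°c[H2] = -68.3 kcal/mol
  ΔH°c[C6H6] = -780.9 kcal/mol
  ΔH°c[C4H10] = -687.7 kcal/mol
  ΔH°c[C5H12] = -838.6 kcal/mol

With combustion enthalpies, reactants minus products:
= [1·(-68.3) + 1·(-838.6) + 1·(-780.9)] − [2·(-687.7) + 3·(-94.0)]
= -30.4 kcal/mol

ΔHrxn = -30.4 kcal/mol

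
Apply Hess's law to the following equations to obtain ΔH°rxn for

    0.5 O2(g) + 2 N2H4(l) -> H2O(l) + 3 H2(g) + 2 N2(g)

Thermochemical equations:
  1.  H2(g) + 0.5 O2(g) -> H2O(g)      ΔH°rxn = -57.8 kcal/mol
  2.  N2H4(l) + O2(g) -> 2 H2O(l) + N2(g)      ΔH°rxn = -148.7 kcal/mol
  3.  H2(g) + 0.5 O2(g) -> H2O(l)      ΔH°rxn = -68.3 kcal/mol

ΔH°rxn = -92.5 kcal/mol

eq. 1: not needed (H2O(g) appears nowhere else).
eq. 2 × 2 (×2 to match 2 N2H4(l) in the target): (2)·(-148.7) = -297.4 kcal/mol
eq. 3 reversed and × 3: (-3)·(-68.3) = +204.9 kcal/mol
ΔH°rxn = (2)·(-148.7) + (-3)·(-68.3) = -92.5 kcal/mol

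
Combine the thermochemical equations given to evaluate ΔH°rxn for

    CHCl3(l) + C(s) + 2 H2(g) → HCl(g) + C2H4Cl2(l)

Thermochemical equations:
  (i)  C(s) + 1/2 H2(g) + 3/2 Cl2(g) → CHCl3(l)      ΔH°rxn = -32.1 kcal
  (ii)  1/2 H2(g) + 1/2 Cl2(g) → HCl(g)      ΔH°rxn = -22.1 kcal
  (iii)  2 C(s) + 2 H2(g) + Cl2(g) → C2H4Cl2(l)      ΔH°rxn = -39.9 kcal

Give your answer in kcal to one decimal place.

ΔH°rxn = -29.9 kcal

(i) reversed (CHCl3(l) must end up as a reactant): +32.1 kcal
(ii) as written (HCl(g) already on the product side): -22.1 kcal
(iii) as written (C2H4Cl2(l) already on the product side): -39.9 kcal
By Hess's law, ΔH°rxn = (+32.1) + (-22.1) + (-39.9) = -29.9 kcal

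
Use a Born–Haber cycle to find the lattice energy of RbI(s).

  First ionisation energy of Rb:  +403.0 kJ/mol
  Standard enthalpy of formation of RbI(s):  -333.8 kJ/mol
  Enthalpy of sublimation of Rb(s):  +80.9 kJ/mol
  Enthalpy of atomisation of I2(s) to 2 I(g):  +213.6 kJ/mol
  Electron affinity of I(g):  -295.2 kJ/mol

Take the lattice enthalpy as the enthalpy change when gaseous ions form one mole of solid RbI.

ΔHf° = 1·ΔHsub + 1·(ΣIE) + 1/2·D(I2) + 1·EA + U
-333.8 = 1·(+80.9) + 1·(+403.0) + 1/2·(+213.6) + 1·(-295.2) + U
U = -333.8 − (+295.5) = -629.3 kJ/mol

U = -629.3 kJ/mol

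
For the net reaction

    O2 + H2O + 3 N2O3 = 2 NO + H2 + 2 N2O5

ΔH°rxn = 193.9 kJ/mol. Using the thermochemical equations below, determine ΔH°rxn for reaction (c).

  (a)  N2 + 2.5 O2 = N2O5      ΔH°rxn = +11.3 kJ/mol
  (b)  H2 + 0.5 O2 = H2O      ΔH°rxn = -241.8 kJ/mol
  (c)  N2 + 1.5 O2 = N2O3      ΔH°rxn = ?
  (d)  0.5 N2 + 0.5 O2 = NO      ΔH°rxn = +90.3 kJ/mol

ΔH°rxn = 83.7 kJ/mol

(a) × 2: (2)·(+11.3) = +22.6 kJ/mol
(b) reversed: +241.8 kJ/mol
(c) reversed and × 3: contributes −3·x
(d) × 2: (2)·(+90.3) = +180.6 kJ/mol
+193.9 = (+22.6) + (+241.8) + (+180.6) − 3·x
x = (+193.9 − (+445.0)) / (-3) = 83.7 kJ/mol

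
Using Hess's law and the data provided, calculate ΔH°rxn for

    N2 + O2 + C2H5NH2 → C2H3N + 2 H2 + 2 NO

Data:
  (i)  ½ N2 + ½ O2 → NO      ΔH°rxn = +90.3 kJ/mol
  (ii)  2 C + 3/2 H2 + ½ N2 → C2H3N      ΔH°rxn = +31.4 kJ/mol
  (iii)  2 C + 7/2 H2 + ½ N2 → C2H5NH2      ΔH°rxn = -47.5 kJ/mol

(i) × 2: (2)·(+90.3) = +180.6 kJ/mol
(ii) as written: +31.4 kJ/mol
(iii) reversed: +47.5 kJ/mol
ΔH°rxn = (2)·(+90.3) + (1)·(+31.4) + (-1)·(-47.5) = 259.5 kJ/mol

ΔH°rxn = 259.5 kJ/mol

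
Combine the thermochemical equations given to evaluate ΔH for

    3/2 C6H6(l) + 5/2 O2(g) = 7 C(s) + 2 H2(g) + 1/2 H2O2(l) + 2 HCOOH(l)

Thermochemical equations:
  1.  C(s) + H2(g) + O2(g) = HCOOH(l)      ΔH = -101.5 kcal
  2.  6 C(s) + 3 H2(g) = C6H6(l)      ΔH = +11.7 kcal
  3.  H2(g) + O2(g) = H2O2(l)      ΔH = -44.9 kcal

ΔH = -243.0 kcal

eq. 1 × 2 (scale by 2 for the 2 HCOOH(l)): (2)·(-101.5) = -203.0 kcal
eq. 2 reversed and × 3/2 (C6H6(l) must end up as a reactant; scale by 3/2 for the 3/2 C6H6(l)): (-3/2)·(+11.7) = -17.55 kcal
eq. 3 × 1/2 (×1/2 to match 1/2 H2O2(l) in the target): (1/2)·(-44.9) = -22.45 kcal
ΔH = (-203.0) + (-17.55) + (-22.45) = -243.0 kcal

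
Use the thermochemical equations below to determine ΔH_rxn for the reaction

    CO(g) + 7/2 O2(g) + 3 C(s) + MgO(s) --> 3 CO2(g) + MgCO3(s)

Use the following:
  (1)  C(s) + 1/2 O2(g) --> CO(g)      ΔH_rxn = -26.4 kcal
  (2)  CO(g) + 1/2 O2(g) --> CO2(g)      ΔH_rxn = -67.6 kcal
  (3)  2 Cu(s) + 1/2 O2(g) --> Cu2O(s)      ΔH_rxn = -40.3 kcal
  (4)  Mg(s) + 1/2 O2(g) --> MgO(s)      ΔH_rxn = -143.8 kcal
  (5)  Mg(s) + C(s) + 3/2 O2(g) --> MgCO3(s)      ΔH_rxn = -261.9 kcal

ΔH_rxn = -373.7 kcal

(1) × 2: (2)·(-26.4) = -52.8 kcal
(2) × 3 (scale by 3 for the 3 CO2(g)): (3)·(-67.6) = -202.8 kcal
(3): not needed (Cu2O(s) appears nowhere else).
(4) reversed (reverse to put MgO(s) on the reactant side): +143.8 kcal
(5) as written (MgCO3(s) already on the product side): -261.9 kcal
ΔH_rxn = (2)·(-26.4) + (3)·(-67.6) + (-1)·(-143.8) + (1)·(-261.9) = -373.7 kcal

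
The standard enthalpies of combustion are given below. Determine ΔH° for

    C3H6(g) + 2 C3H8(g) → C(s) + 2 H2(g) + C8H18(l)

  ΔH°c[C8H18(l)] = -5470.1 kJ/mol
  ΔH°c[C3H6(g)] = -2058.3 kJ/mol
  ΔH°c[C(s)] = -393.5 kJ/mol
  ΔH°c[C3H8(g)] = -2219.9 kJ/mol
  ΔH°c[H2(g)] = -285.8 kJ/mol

ΔH° = -62.9 kJ/mol

With combustion enthalpies, reactants minus products:
= [1·(-2058.3) + 2·(-2219.9)] − [1·(-393.5) + 2·(-285.8) + 1·(-5470.1)]
= -62.9 kJ/mol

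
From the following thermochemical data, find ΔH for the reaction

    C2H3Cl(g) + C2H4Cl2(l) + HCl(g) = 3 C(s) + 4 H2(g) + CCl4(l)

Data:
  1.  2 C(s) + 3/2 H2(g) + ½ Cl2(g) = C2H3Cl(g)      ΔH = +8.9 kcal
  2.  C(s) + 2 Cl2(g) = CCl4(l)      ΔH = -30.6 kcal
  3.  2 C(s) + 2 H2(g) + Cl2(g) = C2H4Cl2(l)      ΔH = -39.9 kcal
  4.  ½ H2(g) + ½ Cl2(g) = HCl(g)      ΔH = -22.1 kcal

ΔH = 22.5 kcal

eq. 1 reversed (reverse to put C2H3Cl(g) on the reactant side): -8.9 kcal
eq. 2 as written (CCl4(l) already on the product side): -30.6 kcal
eq. 3 reversed (reverse to put C2H4Cl2(l) on the reactant side): +39.9 kcal
eq. 4 reversed (HCl(g) must end up as a reactant): +22.1 kcal
ΔH = (-8.9) + (-30.6) + (+39.9) + (+22.1) = 22.5 kcal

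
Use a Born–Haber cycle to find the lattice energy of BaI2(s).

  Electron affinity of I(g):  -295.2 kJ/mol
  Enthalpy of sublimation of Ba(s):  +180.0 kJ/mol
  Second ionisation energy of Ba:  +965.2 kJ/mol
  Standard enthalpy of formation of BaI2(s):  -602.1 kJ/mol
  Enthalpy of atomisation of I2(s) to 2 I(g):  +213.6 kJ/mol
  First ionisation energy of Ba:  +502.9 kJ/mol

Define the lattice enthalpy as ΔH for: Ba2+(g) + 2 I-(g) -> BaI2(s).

ΔHf° = 1·ΔHsub + 1·(ΣIE) + 1·D(I2) + 2·EA + U
-602.1 = 1·(+180.0) + 1·(+1468.1) + 1·(+213.6) + 2·(-295.2) + U
U = -602.1 − (+1271.3) = -1873.4 kJ/mol

U = -1873.4 kJ/mol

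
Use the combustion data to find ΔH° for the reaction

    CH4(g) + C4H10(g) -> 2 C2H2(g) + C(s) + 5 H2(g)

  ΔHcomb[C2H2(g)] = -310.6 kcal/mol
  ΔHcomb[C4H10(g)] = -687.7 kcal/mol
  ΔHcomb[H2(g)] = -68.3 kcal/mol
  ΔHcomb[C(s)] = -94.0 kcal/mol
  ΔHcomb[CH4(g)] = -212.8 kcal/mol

With combustion enthalpies, reactants minus products:
= [1·(-212.8) + 1·(-687.7)] − [2·(-310.6) + 1·(-94.0) + 5·(-68.3)]
= 156.2 kcal/mol

ΔH° = 156.2 kcal/mol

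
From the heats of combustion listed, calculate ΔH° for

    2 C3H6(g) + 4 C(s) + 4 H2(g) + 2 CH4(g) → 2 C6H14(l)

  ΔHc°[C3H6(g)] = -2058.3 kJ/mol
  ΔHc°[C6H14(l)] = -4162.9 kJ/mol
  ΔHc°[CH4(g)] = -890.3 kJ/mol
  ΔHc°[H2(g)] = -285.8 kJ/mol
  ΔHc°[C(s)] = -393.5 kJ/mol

ΔH° = -288.6 kJ/mol

Using ΔH = Σ nΔHc°(reactants) − Σ nΔHc°(products):
= [2·(-2058.3) + 4·(-393.5) + 4·(-285.8) + 2·(-890.3)] − [2·(-4162.9)]
= -288.6 kJ/mol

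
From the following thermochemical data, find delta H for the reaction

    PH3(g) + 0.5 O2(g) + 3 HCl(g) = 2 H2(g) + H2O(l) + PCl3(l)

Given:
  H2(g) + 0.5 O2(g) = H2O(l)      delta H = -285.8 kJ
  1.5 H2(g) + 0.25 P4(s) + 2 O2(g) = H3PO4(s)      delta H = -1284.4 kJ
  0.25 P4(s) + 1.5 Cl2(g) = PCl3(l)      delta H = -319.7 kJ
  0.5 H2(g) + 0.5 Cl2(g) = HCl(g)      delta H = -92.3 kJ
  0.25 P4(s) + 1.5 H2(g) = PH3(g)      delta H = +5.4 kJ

delta H = -334.0 kJ

equation 1 as written: -285.8 kJ
equation 2: not needed.
equation 3 as written: -319.7 kJ
equation 4 reversed and × 3: (-3)·(-92.3) = +276.9 kJ
equation 5 reversed: -5.4 kJ
Summing the manipulated equations, delta H = (1)·(-285.8) + (1)·(-319.7) + (-3)·(-92.3) + (-1)·(+5.4) = -334.0 kJ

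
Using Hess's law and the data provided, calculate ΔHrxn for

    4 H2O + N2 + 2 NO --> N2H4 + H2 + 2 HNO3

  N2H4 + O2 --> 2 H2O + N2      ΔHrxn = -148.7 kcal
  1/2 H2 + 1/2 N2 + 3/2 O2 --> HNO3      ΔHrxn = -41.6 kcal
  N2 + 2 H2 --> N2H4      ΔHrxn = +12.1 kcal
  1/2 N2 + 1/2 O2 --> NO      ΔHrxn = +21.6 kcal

ΔHrxn = 158.9 kcal

equation 1 reversed and × 2: (-2)·(-148.7) = +297.4 kcal
equation 2 × 2: (2)·(-41.6) = -83.2 kcal
equation 3 reversed: -12.1 kcal
equation 4 reversed and × 2: (-2)·(+21.6) = -43.2 kcal
ΔHrxn = (+297.4) + (-83.2) + (-12.1) + (-43.2) = 158.9 kcal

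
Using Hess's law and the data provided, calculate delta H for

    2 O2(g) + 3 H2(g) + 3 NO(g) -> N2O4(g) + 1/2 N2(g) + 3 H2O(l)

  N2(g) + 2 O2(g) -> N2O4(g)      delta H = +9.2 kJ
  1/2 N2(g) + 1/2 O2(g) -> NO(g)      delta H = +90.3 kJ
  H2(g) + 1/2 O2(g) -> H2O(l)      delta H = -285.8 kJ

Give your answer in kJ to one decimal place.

equation 1 as written (N2O4(g) already on the product side): +9.2 kJ
equation 2 reversed and × 3 (reverse to put NO(g) on the reactant side; ×3 to match 3 NO(g) in the target): (-3)·(+90.3) = -270.9 kJ
equation 3 × 3 (×3 to match 3 H2O(l) in the target): (3)·(-285.8) = -857.4 kJ
delta H = (+9.2) + (-270.9) + (-857.4) = -1119.1 kJ

delta H = -1119.1 kJ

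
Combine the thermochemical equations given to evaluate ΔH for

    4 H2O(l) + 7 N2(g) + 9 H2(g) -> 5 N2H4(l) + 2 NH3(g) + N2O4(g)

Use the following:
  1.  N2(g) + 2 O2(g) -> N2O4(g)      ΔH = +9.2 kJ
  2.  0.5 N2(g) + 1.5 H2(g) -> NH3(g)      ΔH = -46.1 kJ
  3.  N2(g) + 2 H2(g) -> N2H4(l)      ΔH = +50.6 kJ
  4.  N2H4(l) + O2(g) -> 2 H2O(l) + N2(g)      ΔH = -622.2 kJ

ΔH = 1313.2 kJ

eq. 1 as written: +9.2 kJ
eq. 2 × 2: (2)·(-46.1) = -92.2 kJ
eq. 3 × 3: (3)·(+50.6) = +151.8 kJ
eq. 4 reversed and × 2: (-2)·(-622.2) = +1244.4 kJ
Summing the manipulated equations, ΔH = (1)·(+9.2) + (2)·(-46.1) + (3)·(+50.6) + (-2)·(-622.2) = 1313.2 kJ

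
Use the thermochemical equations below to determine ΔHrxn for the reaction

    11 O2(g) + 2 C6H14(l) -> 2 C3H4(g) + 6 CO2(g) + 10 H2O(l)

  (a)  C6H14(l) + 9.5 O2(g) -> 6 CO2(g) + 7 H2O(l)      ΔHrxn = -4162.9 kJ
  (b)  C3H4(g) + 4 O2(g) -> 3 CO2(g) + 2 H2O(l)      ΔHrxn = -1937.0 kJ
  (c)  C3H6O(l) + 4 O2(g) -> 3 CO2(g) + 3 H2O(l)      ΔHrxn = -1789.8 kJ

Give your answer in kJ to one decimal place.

(a) × 2: (2)·(-4162.9) = -8325.8 kJ
(b) reversed and × 2: (-2)·(-1937.0) = +3874.0 kJ
(c): not needed.
ΔHrxn = (-8325.8) + (+3874.0) = -4451.8 kJ

ΔHrxn = -4451.8 kJ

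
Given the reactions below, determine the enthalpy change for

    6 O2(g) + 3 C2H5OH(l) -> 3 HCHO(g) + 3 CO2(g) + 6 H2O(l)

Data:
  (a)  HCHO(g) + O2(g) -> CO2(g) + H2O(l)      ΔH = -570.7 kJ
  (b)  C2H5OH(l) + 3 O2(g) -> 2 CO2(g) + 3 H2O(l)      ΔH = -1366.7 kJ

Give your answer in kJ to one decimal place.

(a) reversed and × 3 (reverse to put HCHO(g) on the product side; scale by 3 for the 3 HCHO(g)): (-3)·(-570.7) = +1712.1 kJ
(b) × 3 (×3 to match 3 C2H5OH(l) in the target): (3)·(-1366.7) = -4100.1 kJ
ΔH = (-3)·(-570.7) + (3)·(-1366.7) = -2388.0 kJ

ΔH = -2388.0 kJ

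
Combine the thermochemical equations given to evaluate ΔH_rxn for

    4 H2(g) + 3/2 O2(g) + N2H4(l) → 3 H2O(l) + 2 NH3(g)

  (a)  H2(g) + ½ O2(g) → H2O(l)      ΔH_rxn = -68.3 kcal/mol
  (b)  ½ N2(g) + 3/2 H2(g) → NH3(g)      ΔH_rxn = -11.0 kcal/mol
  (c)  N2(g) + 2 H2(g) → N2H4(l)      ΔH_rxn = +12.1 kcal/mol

(a) × 3: (3)·(-68.3) = -204.9 kcal/mol
(b) × 2: (2)·(-11.0) = -22.0 kcal/mol
(c) reversed: -12.1 kcal/mol
Since enthalpy is a state function, ΔH_rxn = (3)·(-68.3) + (2)·(-11.0) + (-1)·(+12.1) = -239.0 kcal/mol

ΔH_rxn = -239.0 kcal/mol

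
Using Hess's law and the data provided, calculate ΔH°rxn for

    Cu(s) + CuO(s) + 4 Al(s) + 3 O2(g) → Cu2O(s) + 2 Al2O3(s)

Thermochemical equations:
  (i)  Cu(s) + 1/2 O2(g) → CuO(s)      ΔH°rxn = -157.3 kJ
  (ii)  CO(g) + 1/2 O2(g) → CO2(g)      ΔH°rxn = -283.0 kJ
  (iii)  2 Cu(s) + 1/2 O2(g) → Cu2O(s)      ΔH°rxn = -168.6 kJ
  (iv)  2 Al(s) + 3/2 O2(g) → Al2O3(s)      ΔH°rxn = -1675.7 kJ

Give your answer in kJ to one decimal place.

(i) reversed: +157.3 kJ
(ii): not needed.
(iii) as written: -168.6 kJ
(iv) × 2: (2)·(-1675.7) = -3351.4 kJ
ΔH°rxn = (+157.3) + (-168.6) + (-3351.4) = -3362.7 kJ

ΔH°rxn = -3362.7 kJ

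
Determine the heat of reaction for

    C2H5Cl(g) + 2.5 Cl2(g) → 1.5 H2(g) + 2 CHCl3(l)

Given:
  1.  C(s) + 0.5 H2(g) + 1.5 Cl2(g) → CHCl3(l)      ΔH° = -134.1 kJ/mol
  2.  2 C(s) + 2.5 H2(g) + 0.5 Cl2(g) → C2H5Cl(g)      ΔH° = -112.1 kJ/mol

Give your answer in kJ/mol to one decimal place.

eq. 1 × 2 (scale by 2 for the 2 CHCl3(l)): (2)·(-134.1) = -268.2 kJ/mol
eq. 2 reversed (reverse to put C2H5Cl(g) on the reactant side): +112.1 kJ/mol
ΔH° = (2)·(-134.1) + (-1)·(-112.1) = -156.1 kJ/mol

ΔH° = -156.1 kJ/mol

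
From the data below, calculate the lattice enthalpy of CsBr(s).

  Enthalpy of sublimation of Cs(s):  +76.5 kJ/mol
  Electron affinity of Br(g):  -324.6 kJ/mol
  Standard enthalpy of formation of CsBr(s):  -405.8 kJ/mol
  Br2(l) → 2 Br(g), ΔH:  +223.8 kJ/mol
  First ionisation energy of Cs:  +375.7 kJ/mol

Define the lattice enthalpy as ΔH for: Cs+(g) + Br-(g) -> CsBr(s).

ΔHf° = 1·ΔHsub + 1·(ΣIE) + 1/2·D(Br2) + 1·EA + U
-405.8 = 1·(+76.5) + 1·(+375.7) + 1/2·(+223.8) + 1·(-324.6) + U
U = -405.8 − (+239.5) = -645.3 kJ/mol

U = -645.3 kJ/mol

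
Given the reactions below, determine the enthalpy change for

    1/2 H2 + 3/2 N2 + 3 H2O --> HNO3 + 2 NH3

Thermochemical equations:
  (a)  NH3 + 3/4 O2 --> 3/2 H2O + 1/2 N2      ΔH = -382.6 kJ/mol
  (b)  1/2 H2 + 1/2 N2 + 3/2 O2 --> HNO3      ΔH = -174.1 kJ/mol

ΔH = 591.1 kJ/mol

(a) reversed and × 2 (reverse to put NH3 on the product side; scale by 2 for the 2 NH3): (-2)·(-382.6) = +765.2 kJ/mol
(b) as written (HNO3 already on the product side): -174.1 kJ/mol
ΔH = (-2)·(-382.6) + (1)·(-174.1) = 591.1 kJ/mol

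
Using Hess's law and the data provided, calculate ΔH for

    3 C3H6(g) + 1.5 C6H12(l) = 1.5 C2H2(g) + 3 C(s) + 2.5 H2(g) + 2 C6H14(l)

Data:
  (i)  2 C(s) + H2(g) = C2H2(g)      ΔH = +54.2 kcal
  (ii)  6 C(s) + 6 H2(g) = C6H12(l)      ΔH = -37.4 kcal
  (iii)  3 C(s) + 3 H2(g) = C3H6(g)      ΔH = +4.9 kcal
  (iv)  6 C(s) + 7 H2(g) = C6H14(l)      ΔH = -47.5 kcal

ΔH = 27.7 kcal

(i) × 3/2: (3/2)·(+54.2) = +81.3 kcal
(ii) reversed and × 3/2: (-3/2)·(-37.4) = +56.1 kcal
(iii) reversed and × 3: (-3)·(+4.9) = -14.7 kcal
(iv) × 2: (2)·(-47.5) = -95.0 kcal
ΔH = (+81.3) + (+56.1) + (-14.7) + (-95.0) = 27.7 kcal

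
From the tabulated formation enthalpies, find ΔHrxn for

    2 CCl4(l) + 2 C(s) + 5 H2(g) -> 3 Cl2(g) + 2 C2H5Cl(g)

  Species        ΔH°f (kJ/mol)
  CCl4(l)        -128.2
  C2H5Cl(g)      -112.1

Products: 3·(+0.0) + 2·(-112.1) = -224.2
Reactants: 2·(-128.2) + 2·(+0.0) + 5·(+0.0) = -256.4
ΔHrxn = (-224.2) − (-256.4) = 32.2 kJ/mol

ΔHrxn = 32.2 kJ/mol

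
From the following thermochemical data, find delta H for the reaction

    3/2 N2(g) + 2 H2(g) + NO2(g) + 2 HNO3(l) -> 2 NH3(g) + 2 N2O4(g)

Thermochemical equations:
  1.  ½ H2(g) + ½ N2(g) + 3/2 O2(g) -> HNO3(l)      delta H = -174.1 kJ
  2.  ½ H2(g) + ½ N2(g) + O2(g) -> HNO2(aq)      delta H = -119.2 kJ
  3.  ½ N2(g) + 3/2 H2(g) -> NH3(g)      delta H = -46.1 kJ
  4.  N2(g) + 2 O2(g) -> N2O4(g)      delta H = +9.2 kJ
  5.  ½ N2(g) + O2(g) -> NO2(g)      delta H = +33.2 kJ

delta H = 241.2 kJ

eq. 1 reversed and × 2: (-2)·(-174.1) = +348.2 kJ
eq. 2: not needed.
eq. 3 × 2: (2)·(-46.1) = -92.2 kJ
eq. 4 × 2: (2)·(+9.2) = +18.4 kJ
eq. 5 reversed: -33.2 kJ
delta H = (-2)·(-174.1) + (2)·(-46.1) + (2)·(+9.2) + (-1)·(+33.2) = 241.2 kJ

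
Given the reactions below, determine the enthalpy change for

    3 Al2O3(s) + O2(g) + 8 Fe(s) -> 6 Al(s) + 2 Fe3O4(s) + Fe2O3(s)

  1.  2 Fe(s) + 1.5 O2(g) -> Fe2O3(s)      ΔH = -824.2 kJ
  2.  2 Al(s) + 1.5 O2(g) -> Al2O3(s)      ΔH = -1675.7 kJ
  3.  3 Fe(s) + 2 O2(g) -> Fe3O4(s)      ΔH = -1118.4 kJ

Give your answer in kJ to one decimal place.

ΔH = 1966.1 kJ

eq. 1 as written: -824.2 kJ
eq. 2 reversed and × 3: (-3)·(-1675.7) = +5027.1 kJ
eq. 3 × 2: (2)·(-1118.4) = -2236.8 kJ
By Hess's law, ΔH = (-824.2) + (+5027.1) + (-2236.8) = 1966.1 kJ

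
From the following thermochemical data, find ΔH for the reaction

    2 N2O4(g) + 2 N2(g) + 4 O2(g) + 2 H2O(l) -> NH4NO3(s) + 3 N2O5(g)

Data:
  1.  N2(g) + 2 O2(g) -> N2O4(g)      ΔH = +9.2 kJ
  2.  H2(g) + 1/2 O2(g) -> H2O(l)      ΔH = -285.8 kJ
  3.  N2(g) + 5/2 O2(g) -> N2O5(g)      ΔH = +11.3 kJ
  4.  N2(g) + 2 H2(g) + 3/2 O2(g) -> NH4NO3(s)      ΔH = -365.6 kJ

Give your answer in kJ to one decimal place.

ΔH = 221.5 kJ

eq. 1 reversed and × 2: (-2)·(+9.2) = -18.4 kJ
eq. 2 reversed and × 2: (-2)·(-285.8) = +571.6 kJ
eq. 3 × 3: (3)·(+11.3) = +33.9 kJ
eq. 4 as written: -365.6 kJ
Summing the manipulated equations, ΔH = (-2)·(+9.2) + (-2)·(-285.8) + (3)·(+11.3) + (1)·(-365.6) = 221.5 kJ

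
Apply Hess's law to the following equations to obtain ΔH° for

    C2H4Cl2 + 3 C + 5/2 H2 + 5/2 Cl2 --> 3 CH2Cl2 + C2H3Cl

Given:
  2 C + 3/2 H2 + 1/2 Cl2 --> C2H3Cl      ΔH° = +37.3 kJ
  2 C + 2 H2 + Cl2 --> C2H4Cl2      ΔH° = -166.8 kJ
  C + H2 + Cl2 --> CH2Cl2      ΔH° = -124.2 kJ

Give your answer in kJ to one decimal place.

ΔH° = -168.5 kJ

equation 1 as written (C2H3Cl already on the product side): +37.3 kJ
equation 2 reversed (reverse to put C2H4Cl2 on the reactant side): +166.8 kJ
equation 3 × 3 (scale by 3 for the 3 CH2Cl2): (3)·(-124.2) = -372.6 kJ
ΔH° = (+37.3) + (+166.8) + (-372.6) = -168.5 kJ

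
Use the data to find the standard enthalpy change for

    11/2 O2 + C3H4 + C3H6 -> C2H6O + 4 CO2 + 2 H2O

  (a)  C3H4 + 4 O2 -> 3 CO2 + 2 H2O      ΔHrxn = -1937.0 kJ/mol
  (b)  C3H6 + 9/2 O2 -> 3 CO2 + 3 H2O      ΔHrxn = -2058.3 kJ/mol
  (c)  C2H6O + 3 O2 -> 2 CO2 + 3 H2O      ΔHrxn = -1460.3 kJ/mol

(a) as written (C3H4 already on the reactant side): -1937.0 kJ/mol
(b) as written (C3H6 already on the reactant side): -2058.3 kJ/mol
(c) reversed (reverse to put C2H6O on the product side): +1460.3 kJ/mol
Summing the manipulated equations, ΔHrxn = (-1937.0) + (-2058.3) + (+1460.3) = -2535.0 kJ/mol

ΔHrxn = -2535.0 kJ/mol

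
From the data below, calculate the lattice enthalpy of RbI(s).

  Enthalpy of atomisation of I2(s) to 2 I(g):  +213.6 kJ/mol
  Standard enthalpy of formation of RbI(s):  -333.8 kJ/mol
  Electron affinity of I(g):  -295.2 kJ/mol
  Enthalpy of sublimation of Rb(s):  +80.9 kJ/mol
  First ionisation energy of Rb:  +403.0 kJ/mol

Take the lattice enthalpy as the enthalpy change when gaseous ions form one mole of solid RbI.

ΔHf° = 1·ΔHsub + 1·(ΣIE) + 1/2·D(I2) + 1·EA + U
-333.8 = 1·(+80.9) + 1·(+403.0) + 1/2·(+213.6) + 1·(-295.2) + U
U = -333.8 − (+295.5) = -629.3 kJ/mol

U = -629.3 kJ/mol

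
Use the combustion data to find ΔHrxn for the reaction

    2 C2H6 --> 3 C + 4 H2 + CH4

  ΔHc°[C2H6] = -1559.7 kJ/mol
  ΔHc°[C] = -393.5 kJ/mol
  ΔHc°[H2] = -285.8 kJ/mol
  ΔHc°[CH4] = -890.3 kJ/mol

With combustion enthalpies, reactants minus products:
= [2·(-1559.7)] − [3·(-393.5) + 4·(-285.8) + 1·(-890.3)]
= 94.6 kJ/mol

ΔHrxn = 94.6 kJ/mol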